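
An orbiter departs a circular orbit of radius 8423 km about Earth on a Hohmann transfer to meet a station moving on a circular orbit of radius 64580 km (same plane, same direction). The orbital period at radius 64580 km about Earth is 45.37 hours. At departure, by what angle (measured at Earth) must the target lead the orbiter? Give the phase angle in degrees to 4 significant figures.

φ = 103.5°

From Kepler's third law T² = 4π²r³/μ at r = 64580 km, T = 45.37 hours = 45.37 × 3600 s = 1.63332×10^5 s: μ = 4π²r³/T² = 3.98576×10^5 km³/s².
Transfer-ellipse semi-major axis a_t = (r₁ + r₂)/2 = (8423 + 64580)/2 = 36501.5 km.
Transfer time t = π√(a_t³/μ) = 34700 s.
Target angular speed ω₂ = √(μ/r₂³) = 3.847×10^-5 rad/s.
Angle swept by the target during transfer: ω₂·t = 1.335 rad = 76.49°.
Arrival is 180° from departure on the ellipse, so φ = 180° − 76.49° = 103.5°.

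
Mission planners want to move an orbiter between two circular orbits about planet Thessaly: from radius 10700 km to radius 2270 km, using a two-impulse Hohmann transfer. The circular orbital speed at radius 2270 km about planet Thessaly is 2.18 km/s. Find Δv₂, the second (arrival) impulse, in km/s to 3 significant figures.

Δv₂ = 0.620 km/s

From the circular-orbit relation v² = μ/r at r = 2270 km: μ = v²r = (2.18)² × 2270 = 10787.9 km³/s².
Transfer-ellipse semi-major axis a_t = (r₁ + r₂)/2 = (10700 + 2270)/2 = 6485 km.
Circular speed at r = 2270 km: v_c = √(μ/r) = 2.1800 km/s.
Transfer-orbit speed at the same r (vis-viva, a = a_t): v_t = √[μ(2/r − 1/a_t)] = 2.8002 km/s.
Δv₂ = |v_t − v_c| = |2.8002 − 2.1800| = 0.6202 km/s.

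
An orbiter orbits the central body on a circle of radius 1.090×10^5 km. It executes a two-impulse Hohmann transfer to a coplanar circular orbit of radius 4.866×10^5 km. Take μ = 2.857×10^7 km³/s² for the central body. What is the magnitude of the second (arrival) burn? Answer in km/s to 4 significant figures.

The Hohmann ellipse has a_t = (r₁ + r₂)/2 = 2.978×10^5 km.
On the circular orbit at r = 4.866×10^5 km, v_c = √(μ/r) = 7.6625 km/s.
Transfer-orbit speed at the same r (vis-viva, a = a_t): v_t = √[μ(2/r − 1/a_t)] = 4.6357 km/s.
Δv₂ = |v_t − v_c| = |4.6357 − 7.6625| = 3.027 km/s.

Δv₂ = 3.027 km/s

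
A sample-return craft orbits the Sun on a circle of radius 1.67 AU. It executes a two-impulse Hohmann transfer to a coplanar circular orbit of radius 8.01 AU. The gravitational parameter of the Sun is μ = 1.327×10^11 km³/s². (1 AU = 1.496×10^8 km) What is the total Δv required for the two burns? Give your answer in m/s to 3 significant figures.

In km: r₁ = 1.67 × 1.496×10^8 = 2.49832×10^8 km; r₂ = 8.01 × 1.496×10^8 = 1.198296×10^9 km.
The Hohmann ellipse has a_t = (r₁ + r₂)/2 = 7.24064×10^8 km.
Circular speed at r₁: v₁ = √(μ/r₁) = √(1.327×10^11/2.49832×10^8) = 23.047 km/s.
Transfer-orbit speed at r₁ (vis-viva): v_p = √[μ(2/r₁ − 1/a_t)] = 29.649 km/s.
First burn Δv₁ = |v_p − v₁| = 6.602 km/s.
At r₂, v₂ = √(μ/r₂) = 10.523 km/s.
Transfer-orbit speed at r₂: v_a = √[μ(2/r₂ − 1/a_t)] = 6.1814 km/s.
Second burn Δv₂ = |v₂ − v_a| = 4.342 km/s.
Δv = Δv₁ + Δv₂ = 6.602 + 4.342 = 10.94 km/s.

Δv = 10900 m/s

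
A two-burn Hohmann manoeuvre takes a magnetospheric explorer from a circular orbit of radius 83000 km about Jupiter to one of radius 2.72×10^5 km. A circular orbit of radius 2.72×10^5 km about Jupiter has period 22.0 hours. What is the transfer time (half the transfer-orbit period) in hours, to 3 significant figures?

t = 5.80 hours

From Kepler's third law T² = 4π²r³/μ at r = 2.72×10^5 km, T = 22.0 hours = 22.0 × 3600 s = 79200 s: μ = 4π²r³/T² = 1.26653×10^8 km³/s².
The Hohmann ellipse has a_t = (r₁ + r₂)/2 = 1.775×10^5 km.
Transfer time t = π√(a_t³/μ) = π√((1.775×10^5)³ / 1.26653×10^8) = 20880 s.
Converting: 20880 s ÷ 3600 s/hour = 5.80 hours.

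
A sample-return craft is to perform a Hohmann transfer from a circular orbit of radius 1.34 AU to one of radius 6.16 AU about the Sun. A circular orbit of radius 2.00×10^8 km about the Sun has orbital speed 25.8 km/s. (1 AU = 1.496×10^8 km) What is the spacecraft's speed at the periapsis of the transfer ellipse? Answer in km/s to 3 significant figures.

v = 33.0 km/s

From the circular-orbit relation v² = μ/r at r = 2.00×10^8 km: μ = v²r = (25.8)² × 2.00×10^8 = 1.33128×10^11 km³/s².
In km: r₁ = 1.34 × 1.496×10^8 = 2.00464×10^8 km; r₂ = 6.16 × 1.496×10^8 = 9.21536×10^8 km.
Transfer-ellipse semi-major axis a_t = (r₁ + r₂)/2 = (2.00464×10^8 + 9.21536×10^8)/2 = 5.610×10^8 km.
The periapsis of the transfer ellipse is at r = 2.00464×10^8 km.
Applying v² = μ(2/r − 1/a_t): v = 33.03 km/s.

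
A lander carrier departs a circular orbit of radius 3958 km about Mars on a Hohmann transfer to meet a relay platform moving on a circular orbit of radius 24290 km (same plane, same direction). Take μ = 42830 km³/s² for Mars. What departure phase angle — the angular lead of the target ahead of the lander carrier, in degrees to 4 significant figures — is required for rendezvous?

Semi-major axis of the transfer orbit: a_t = (3958 + 24290)/2 = 14124 km.
Transfer time t = π√(a_t³/μ) = 25480 s.
Target angular speed ω₂ = √(μ/r₂³) = 5.467×10^-5 rad/s.
Angle swept by the target during transfer: ω₂·t = 1.393 rad = 79.81°.
Arrival is 180° from departure on the ellipse, so φ = 180° − 79.81° = 100.2°.

φ = 100.2°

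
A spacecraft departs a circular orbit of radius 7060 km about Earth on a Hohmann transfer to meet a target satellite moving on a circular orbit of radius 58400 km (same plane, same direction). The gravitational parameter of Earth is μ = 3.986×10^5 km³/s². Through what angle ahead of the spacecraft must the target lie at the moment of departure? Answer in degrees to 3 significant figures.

φ = 104°

Semi-major axis of the transfer orbit: a_t = (7060 + 58400)/2 = 32730 km.
Transfer time t = π√(a_t³/μ) = 29460 s.
Target angular speed ω₂ = √(μ/r₂³) = 4.474×10^-5 rad/s.
Angle swept by the target during transfer: ω₂·t = 1.318 rad = 75.52°.
Arrival is 180° from departure on the ellipse, so φ = 180° − 75.52° = 104°.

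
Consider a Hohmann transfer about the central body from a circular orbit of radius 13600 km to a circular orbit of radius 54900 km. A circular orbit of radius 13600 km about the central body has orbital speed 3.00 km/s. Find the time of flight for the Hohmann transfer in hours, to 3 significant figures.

From the circular-orbit relation v² = μ/r at r = 13600 km: μ = v²r = (3.00)² × 13600 = 1.22400×10^5 km³/s².
The Hohmann ellipse has a_t = (r₁ + r₂)/2 = 34250 km.
By Kepler's third law the transfer-orbit period is T = 2π√(a_t³/μ), so t = T/2 = 56920 s.
Converting: 56920 s ÷ 3600 s/hour = 15.8 hours.

t = 15.8 hours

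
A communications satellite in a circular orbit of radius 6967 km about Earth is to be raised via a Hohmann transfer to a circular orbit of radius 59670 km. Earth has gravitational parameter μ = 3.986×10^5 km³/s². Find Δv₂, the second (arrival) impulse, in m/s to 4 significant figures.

Transfer-ellipse semi-major axis a_t = (r₁ + r₂)/2 = (6967 + 59670)/2 = 33318.5 km.
On the circular orbit at r = 59670 km, v_c = √(μ/r) = 2.585 km/s.
Transfer-orbit speed at the same r (vis-viva, a = a_t): v_t = √[μ(2/r − 1/a_t)] = 1.182 km/s.
Δv₂ = |v_t − v_c| = |1.182 − 2.585| = 1.403 km/s.

Δv₂ = 1403 m/s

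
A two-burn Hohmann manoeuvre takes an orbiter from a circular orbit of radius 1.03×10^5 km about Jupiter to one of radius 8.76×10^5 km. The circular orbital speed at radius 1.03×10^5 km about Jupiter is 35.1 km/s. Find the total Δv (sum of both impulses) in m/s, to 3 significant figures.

From the circular-orbit relation v² = μ/r at r = 1.03×10^5 km: μ = v²r = (35.1)² × 1.03×10^5 = 1.26897×10^8 km³/s².
The Hohmann ellipse has a_t = (r₁ + r₂)/2 = 4.895×10^5 km.
Circular speed at r₁: v₁ = √(μ/r₁) = √(1.26897×10^8/1.030×10^5) = 35.100 km/s.
Transfer-orbit speed at r₁ (v² = μ(2/r − 1/a)): v_p = √[μ(2/r₁ − 1/a_t)] = 46.955 km/s.
First burn Δv₁ = |v_p − v₁| = 11.855 km/s.
At r₂, v₂ = √(μ/r₂) = 12.0358 km/s.
Transfer-orbit speed at r₂: v_a = √[μ(2/r₂ − 1/a_t)] = 5.52098 km/s.
Second burn Δv₂ = |v₂ − v_a| = 6.5148 km/s.
Δv = Δv₁ + Δv₂ = 11.855 + 6.5148 = 18.37 km/s.

Δv = 18400 m/s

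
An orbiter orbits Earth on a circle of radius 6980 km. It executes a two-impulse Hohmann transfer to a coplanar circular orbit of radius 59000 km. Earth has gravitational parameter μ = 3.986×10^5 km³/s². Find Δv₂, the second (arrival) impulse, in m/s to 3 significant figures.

Δv₂ = 1400 m/s

The Hohmann ellipse has a_t = (r₁ + r₂)/2 = 32990 km.
On the circular orbit at r = 59000 km, v_c = √(μ/r) = 2.5992 km/s.
Vis-viva on the transfer ellipse at r = 59000 km gives v_t = √[μ(2/r − 1/a_t)] = 1.1956 km/s.
Δv₂ = |v_t − v_c| = |1.1956 − 2.5992| = 1.404 km/s.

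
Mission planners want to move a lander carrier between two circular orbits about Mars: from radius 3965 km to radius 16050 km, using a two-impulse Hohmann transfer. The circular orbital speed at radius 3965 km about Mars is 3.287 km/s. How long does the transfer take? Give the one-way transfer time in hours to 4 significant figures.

t = 4.221 hours

From the circular-orbit relation v² = μ/r at r = 3965 km: μ = v²r = (3.287)² × 3965 = 42839.3 km³/s².
Semi-major axis of the transfer orbit: a_t = (3965 + 16050)/2 = 10007.5 km.
Half the transfer-orbit period gives t = π√(a_t³/μ) = 15196 s.
Converting: 15196 s ÷ 3600 s/hour = 4.221 hours.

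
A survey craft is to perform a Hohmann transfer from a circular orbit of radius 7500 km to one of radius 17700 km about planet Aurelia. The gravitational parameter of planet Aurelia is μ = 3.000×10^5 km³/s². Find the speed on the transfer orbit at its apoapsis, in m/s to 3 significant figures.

Semi-major axis of the transfer orbit: a_t = (7500 + 17700)/2 = 12600 km.
The apoapsis of the transfer ellipse is at r = 17700 km.
Applying v² = μ(2/r − 1/a_t): v = 3.176 km/s.

v = 3180 m/s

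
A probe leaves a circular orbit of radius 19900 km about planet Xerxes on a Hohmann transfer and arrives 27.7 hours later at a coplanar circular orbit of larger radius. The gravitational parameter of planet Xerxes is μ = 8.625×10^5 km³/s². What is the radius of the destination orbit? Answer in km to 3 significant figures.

Transfer time t = 27.7 hours = 99720 s, and t = π√(a_t³/μ).
So a_t = (μ t²/π²)^(1/3) = (8.625×10^5 × (99720)² / π²)^(1/3) = 95428 km.
Since a_t = (r₁ + r₂)/2, r₂ = 2a_t − r₁ = 2×95428 − 19900 = 1.70956×10^5 km.

r₂ = 1.71×10^5 km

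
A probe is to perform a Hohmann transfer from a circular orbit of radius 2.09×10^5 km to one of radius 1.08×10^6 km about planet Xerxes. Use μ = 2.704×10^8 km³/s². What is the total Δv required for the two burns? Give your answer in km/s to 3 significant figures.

Transfer-ellipse semi-major axis a_t = (r₁ + r₂)/2 = (2.090×10^5 + 1.080×10^6)/2 = 6.445×10^5 km.
At r₁ the circular-orbit speed is v₁ = √(μ/r₁) = 35.969 km/s.
Transfer-orbit speed at r₁ (vis-viva equation): v_p = √[μ(2/r₁ − 1/a_t)] = 46.562 km/s.
First burn Δv₁ = |v_p − v₁| = 10.593 km/s.
Circular speed at r₂: v₂ = √(μ/r₂) = 15.8231 km/s.
Transfer-orbit speed at r₂: v_a = √[μ(2/r₂ − 1/a_t)] = 9.01059 km/s.
Second burn Δv₂ = |v₂ − v_a| = 6.8125 km/s.
Total Δv = Δv₁ + Δv₂ = 17.41 km/s.

Δv = 17.4 km/s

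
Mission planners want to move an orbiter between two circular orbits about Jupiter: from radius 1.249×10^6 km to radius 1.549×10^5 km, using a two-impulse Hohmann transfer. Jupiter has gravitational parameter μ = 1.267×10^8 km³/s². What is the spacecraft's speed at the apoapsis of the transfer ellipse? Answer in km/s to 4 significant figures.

Semi-major axis of the transfer orbit: a_t = (1.249×10^6 + 1.549×10^5)/2 = 7.0195×10^5 km.
At apoapsis, r = 1.249×10^6 km.
From the vis-viva equation, v = √[μ(2/r − 1/a_t)] = 4.731 km/s.

v = 4.731 km/s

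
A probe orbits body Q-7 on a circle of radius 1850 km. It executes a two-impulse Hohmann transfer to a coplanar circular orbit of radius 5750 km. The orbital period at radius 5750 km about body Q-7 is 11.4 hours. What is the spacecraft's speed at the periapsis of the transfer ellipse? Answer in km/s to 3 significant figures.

From Kepler's third law T² = 4π²r³/μ at r = 5750 km, T = 11.4 hours = 11.4 × 3600 s = 41040 s: μ = 4π²r³/T² = 4456.03 km³/s².
Transfer-ellipse semi-major axis a_t = (r₁ + r₂)/2 = (1850 + 5750)/2 = 3800 km.
The periapsis of the transfer ellipse is at r = 1850 km.
Vis-viva: v = √[μ(2/r − 1/a_t)] = √[4456.03 × (2/1850 − 1/3800)] = 1.909 km/s.

v = 1.91 km/s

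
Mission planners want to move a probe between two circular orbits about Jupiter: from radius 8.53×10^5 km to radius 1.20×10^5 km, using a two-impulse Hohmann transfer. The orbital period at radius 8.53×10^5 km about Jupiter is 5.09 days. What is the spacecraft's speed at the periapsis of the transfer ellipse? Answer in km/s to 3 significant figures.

From Kepler's third law T² = 4π²r³/μ at r = 8.53×10^5 km, T = 5.09 days = 5.09 × 86400 s = 4.39776×10^5 s: μ = 4π²r³/T² = 1.26690×10^8 km³/s².
Transfer-ellipse semi-major axis a_t = (r₁ + r₂)/2 = (8.530×10^5 + 1.200×10^5)/2 = 4.865×10^5 km.
At periapsis, r = 1.200×10^5 km.
Applying v² = μ(2/r − 1/a_t): v = 43.02 km/s.

v = 43.0 km/s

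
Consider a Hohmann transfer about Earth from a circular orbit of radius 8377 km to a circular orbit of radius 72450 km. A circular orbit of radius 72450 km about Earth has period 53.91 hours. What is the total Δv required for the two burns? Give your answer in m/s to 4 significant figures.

From Kepler's third law T² = 4π²r³/μ at r = 72450 km, T = 53.91 hours = 53.91 × 3600 s = 1.94076×10^5 s: μ = 4π²r³/T² = 3.98594×10^5 km³/s².
The Hohmann ellipse has a_t = (r₁ + r₂)/2 = 40413.5 km.
Circular speed at r₁: v₁ = √(μ/r₁) = √(3.98594×10^5/8377) = 6.898 km/s.
On the transfer ellipse at r₁, v² = μ(2/r − 1/a) gives v_p = √[μ(2/r₁ − 1/a_t)] = 9.236 km/s.
First burn Δv₁ = |v_p − v₁| = 2.338 km/s.
At r₂, v₂ = √(μ/r₂) = 2.346 km/s.
Transfer-orbit speed at r₂: v_a = √[μ(2/r₂ − 1/a_t)] = 1.068 km/s.
Second burn Δv₂ = |v₂ − v_a| = 1.278 km/s.
Total Δv = Δv₁ + Δv₂ = 3.616 km/s.

Δv = 3616 m/s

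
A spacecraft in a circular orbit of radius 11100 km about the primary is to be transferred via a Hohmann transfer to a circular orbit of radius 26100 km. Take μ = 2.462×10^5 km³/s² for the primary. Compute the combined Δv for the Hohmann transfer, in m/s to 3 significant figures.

Δv = 1570 m/s

Semi-major axis of the transfer orbit: a_t = (11100 + 26100)/2 = 18600 km.
Circular speed at r₁: v₁ = √(μ/r₁) = √(2.462×10^5/11100) = 4.7096 km/s.
Transfer-orbit speed at r₁ (vis-viva equation): v_p = √[μ(2/r₁ − 1/a_t)] = 5.5789 km/s.
First burn Δv₁ = |v_p − v₁| = 0.8693 km/s.
At r₂, v₂ = √(μ/r₂) = 3.0713 km/s.
Transfer-orbit speed at r₂: v_a = √[μ(2/r₂ − 1/a_t)] = 2.3726 km/s.
Second burn Δv₂ = |v₂ − v_a| = 0.6987 km/s.
Total Δv = Δv₁ + Δv₂ = 1.568 km/s.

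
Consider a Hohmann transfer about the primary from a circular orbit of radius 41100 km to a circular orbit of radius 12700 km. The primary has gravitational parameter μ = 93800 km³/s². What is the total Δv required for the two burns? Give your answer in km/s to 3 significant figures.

The Hohmann ellipse has a_t = (r₁ + r₂)/2 = 26900 km.
Circular speed at r₁: v₁ = √(μ/r₁) = √(93800/41100) = 1.5107 km/s.
On the transfer ellipse at r₁, v² = μ(2/r − 1/a) gives v_a = √[μ(2/r₁ − 1/a_t)] = 1.0380 km/s.
First burn Δv₁ = |v_a − v₁| = 0.4727 km/s.
Circular speed at r₂: v₂ = √(μ/r₂) = 2.7177 km/s.
Transfer-orbit speed at r₂: v_p = √[μ(2/r₂ − 1/a_t)] = 3.3593 km/s.
Second burn Δv₂ = |v₂ − v_p| = 0.6416 km/s.
Δv = Δv₁ + Δv₂ = 0.4727 + 0.6416 = 1.114 km/s.

Δv = 1.11 km/s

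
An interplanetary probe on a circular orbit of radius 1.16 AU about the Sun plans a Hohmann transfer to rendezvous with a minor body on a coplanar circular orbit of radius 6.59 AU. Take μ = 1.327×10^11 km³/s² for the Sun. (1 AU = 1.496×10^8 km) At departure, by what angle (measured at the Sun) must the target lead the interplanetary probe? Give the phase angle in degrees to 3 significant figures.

φ = 98.8°

In km: r₁ = 1.16 × 1.496×10^8 = 1.73536×10^8 km; r₂ = 6.59 × 1.496×10^8 = 9.85864×10^8 km.
The Hohmann ellipse has a_t = (r₁ + r₂)/2 = 5.797×10^8 km.
The half-period of the transfer ellipse is t = π√(a_t³/μ) = 1.2037×10^8 s.
The target's mean motion on its circular orbit is ω₂ = √(μ/r₂³) = 1.1768×10^-8 rad/s.
Angle swept by the target during transfer: ω₂·t = 1.4165 rad = 81.16°.
Arrival is 180° from departure on the ellipse, so φ = 180° − 81.16° = 98.8°.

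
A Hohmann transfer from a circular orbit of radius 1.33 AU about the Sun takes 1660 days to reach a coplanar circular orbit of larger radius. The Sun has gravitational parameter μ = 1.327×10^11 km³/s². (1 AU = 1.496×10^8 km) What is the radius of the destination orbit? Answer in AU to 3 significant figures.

r₂ = 7.38 AU

In km: r₁ = 1.33 × 1.496×10^8 = 1.98968×10^8 km.
Transfer time t = 1660 days = 1.43424×10^8 s, and t = π√(a_t³/μ).
So a_t = (μ t²/π²)^(1/3) = (1.327×10^11 × (1.43424×10^8)² / π²)^(1/3) = 6.5154×10^8 km.
Since a_t = (r₁ + r₂)/2, r₂ = 2a_t − r₁ = 2×6.5154×10^8 − 1.98968×10^8 = 1.104112×10^9 km.
In AU: r₂ = 1.104112×10^9 / 1.496×10^8 = 7.38 AU.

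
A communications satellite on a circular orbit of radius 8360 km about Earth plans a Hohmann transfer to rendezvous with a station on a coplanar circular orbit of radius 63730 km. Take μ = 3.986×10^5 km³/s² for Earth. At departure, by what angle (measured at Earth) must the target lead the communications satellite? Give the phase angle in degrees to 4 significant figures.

Transfer-ellipse semi-major axis a_t = (r₁ + r₂)/2 = (8360 + 63730)/2 = 36045 km.
Transfer time t = π√(a_t³/μ) = 34052 s.
The target's mean motion on its circular orbit is ω₂ = √(μ/r₂³) = 3.9242×10^-5 rad/s.
Angle swept by the target during transfer: ω₂·t = 1.3363 rad = 76.56°.
Arrival is 180° from departure on the ellipse, so φ = 180° − 76.56° = 103.4°.

φ = 103.4°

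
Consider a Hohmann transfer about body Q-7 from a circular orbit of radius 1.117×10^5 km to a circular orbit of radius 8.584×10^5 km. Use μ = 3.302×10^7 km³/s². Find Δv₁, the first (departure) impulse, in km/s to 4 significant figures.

Semi-major axis of the transfer orbit: a_t = (1.117×10^5 + 8.584×10^5)/2 = 4.8505×10^5 km.
On the circular orbit at r = 1.117×10^5 km, v_c = √(μ/r) = 17.193 km/s.
Vis-viva on the transfer ellipse at r = 1.117×10^5 km gives v_t = √[μ(2/r − 1/a_t)] = 22.872 km/s.
Δv₁ = |v_t − v_c| = |22.872 − 17.193| = 5.679 km/s.

Δv₁ = 5.679 km/s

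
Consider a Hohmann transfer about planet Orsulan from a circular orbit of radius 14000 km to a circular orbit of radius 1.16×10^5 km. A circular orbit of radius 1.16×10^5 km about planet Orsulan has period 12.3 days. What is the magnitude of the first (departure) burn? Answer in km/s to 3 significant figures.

Δv₁ = 0.663 km/s

From Kepler's third law T² = 4π²r³/μ at r = 1.16×10^5 km, T = 12.3 days = 12.3 × 86400 s = 1.06272×10^6 s: μ = 4π²r³/T² = 54562.7 km³/s².
Semi-major axis of the transfer orbit: a_t = (14000 + 1.160×10^5)/2 = 65000 km.
Circular speed at r = 14000 km: v_c = √(μ/r) = 1.9742 km/s.
Vis-viva on the transfer ellipse at r = 14000 km gives v_t = √[μ(2/r − 1/a_t)] = 2.6373 km/s.
Δv₁ = |v_t − v_c| = |2.6373 − 1.9742| = 0.6631 km/s.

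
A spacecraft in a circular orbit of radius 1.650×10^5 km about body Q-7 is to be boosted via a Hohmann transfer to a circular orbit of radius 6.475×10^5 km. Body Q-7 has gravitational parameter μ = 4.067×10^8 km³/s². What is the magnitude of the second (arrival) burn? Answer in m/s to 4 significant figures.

The Hohmann ellipse has a_t = (r₁ + r₂)/2 = 4.0625×10^5 km.
Circular speed at r = 6.475×10^5 km: v_c = √(μ/r) = 25.06 km/s.
Transfer-orbit speed at the same r (vis-viva, a = a_t): v_t = √[μ(2/r − 1/a_t)] = 15.97 km/s.
Δv₂ = |v_t − v_c| = |15.97 − 25.06| = 9.090 km/s.

Δv₂ = 9090 m/s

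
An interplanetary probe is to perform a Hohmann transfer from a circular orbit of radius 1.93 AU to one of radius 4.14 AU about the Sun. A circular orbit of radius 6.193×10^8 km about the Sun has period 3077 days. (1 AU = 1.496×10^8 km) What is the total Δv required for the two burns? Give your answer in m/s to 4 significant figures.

From Kepler's third law T² = 4π²r³/μ at r = 6.193×10^8 km, T = 3077 days = 3077 × 86400 s = 2.658528×10^8 s: μ = 4π²r³/T² = 1.32672×10^11 km³/s².
In km: r₁ = 1.93 × 1.496×10^8 = 2.88728×10^8 km; r₂ = 4.14 × 1.496×10^8 = 6.19344×10^8 km.
Transfer-ellipse semi-major axis a_t = (r₁ + r₂)/2 = (2.88728×10^8 + 6.19344×10^8)/2 = 4.54036×10^8 km.
Circular speed at r₁: v₁ = √(μ/r₁) = √(1.32672×10^11/2.88728×10^8) = 21.44 km/s.
On the transfer ellipse at r₁, v² = μ(2/r − 1/a) gives v_p = √[μ(2/r₁ − 1/a_t)] = 25.04 km/s.
First burn Δv₁ = |v_p − v₁| = 3.600 km/s.
Circular speed at r₂: v₂ = √(μ/r₂) = 14.636 km/s.
Transfer-orbit speed at r₂: v_a = √[μ(2/r₂ − 1/a_t)] = 11.671 km/s.
Second burn Δv₂ = |v₂ − v_a| = 2.965 km/s.
Δv = Δv₁ + Δv₂ = 3.600 + 2.965 = 6.565 km/s.

Δv = 6565 m/s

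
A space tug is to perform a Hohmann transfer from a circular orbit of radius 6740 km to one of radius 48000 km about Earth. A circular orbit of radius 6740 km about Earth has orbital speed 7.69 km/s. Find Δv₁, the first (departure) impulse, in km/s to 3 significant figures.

From the circular-orbit relation v² = μ/r at r = 6740 km: μ = v²r = (7.69)² × 6740 = 3.98577×10^5 km³/s².
The Hohmann ellipse has a_t = (r₁ + r₂)/2 = 27370 km.
Circular speed at r = 6740 km: v_c = √(μ/r) = 7.6900 km/s.
Vis-viva on the transfer ellipse at r = 6740 km gives v_t = √[μ(2/r − 1/a_t)] = 10.184 km/s.
Δv₁ = |v_t − v_c| = |10.184 − 7.6900| = 2.494 km/s.

Δv₁ = 2.49 km/s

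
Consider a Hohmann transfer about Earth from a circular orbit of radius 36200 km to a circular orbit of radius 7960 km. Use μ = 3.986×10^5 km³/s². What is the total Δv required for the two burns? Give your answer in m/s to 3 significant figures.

Transfer-ellipse semi-major axis a_t = (r₁ + r₂)/2 = (36200 + 7960)/2 = 22080 km.
Circular speed at r₁: v₁ = √(μ/r₁) = √(3.986×10^5/36200) = 3.318 km/s.
Transfer-orbit speed at r₁ (vis-viva): v_a = √[μ(2/r₁ − 1/a_t)] = 1.992 km/s.
First burn Δv₁ = |v_a − v₁| = 1.326 km/s.
Circular speed at r₂: v₂ = √(μ/r₂) = 7.0764 km/s.
Transfer-orbit speed at r₂: v_p = √[μ(2/r₂ − 1/a_t)] = 9.0608 km/s.
Second burn Δv₂ = |v₂ − v_p| = 1.984 km/s.
Δv = Δv₁ + Δv₂ = 1.326 + 1.984 = 3.310 km/s.

Δv = 3310 m/s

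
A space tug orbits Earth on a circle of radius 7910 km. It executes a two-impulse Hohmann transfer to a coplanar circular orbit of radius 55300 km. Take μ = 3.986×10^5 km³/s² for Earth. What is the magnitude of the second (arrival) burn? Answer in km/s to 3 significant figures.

Δv₂ = 1.34 km/s

The Hohmann ellipse has a_t = (r₁ + r₂)/2 = 31605 km.
Circular speed at r = 55300 km: v_c = √(μ/r) = 2.685 km/s.
Transfer-orbit speed at the same r (vis-viva, a = a_t): v_t = √[μ(2/r − 1/a_t)] = 1.343 km/s.
Δv₂ = |v_t − v_c| = |1.343 − 2.685| = 1.342 km/s.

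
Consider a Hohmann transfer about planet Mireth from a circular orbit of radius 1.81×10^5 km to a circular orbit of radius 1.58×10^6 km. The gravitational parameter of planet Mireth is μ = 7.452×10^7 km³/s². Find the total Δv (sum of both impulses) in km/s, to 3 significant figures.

The Hohmann ellipse has a_t = (r₁ + r₂)/2 = 8.805×10^5 km.
Circular speed at r₁: v₁ = √(μ/r₁) = √(7.452×10^7/1.810×10^5) = 20.29 km/s.
On the transfer ellipse at r₁, vis-viva equation gives v_p = √[μ(2/r₁ − 1/a_t)] = 27.18 km/s.
First burn Δv₁ = |v_p − v₁| = 6.890 km/s.
At r₂, v₂ = √(μ/r₂) = 6.868 km/s.
Transfer-orbit speed at r₂: v_a = √[μ(2/r₂ − 1/a_t)] = 3.114 km/s.
Second burn Δv₂ = |v₂ − v_a| = 3.754 km/s.
Δv = Δv₁ + Δv₂ = 6.890 + 3.754 = 10.64 km/s.

Δv = 10.6 km/s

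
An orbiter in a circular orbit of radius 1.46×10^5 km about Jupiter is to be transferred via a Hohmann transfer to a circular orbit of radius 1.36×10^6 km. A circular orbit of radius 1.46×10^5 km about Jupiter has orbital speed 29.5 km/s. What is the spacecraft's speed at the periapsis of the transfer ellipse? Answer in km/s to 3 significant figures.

From the circular-orbit relation v² = μ/r at r = 1.46×10^5 km: μ = v²r = (29.5)² × 1.46×10^5 = 1.27056×10^8 km³/s².
Semi-major axis of the transfer orbit: a_t = (1.460×10^5 + 1.360×10^6)/2 = 7.530×10^5 km.
The periapsis of the transfer ellipse is at r = 1.460×10^5 km.
Vis-viva: v = √[μ(2/r − 1/a_t)] = √[1.27056×10^8 × (2/1.460×10^5 − 1/7.530×10^5)] = 39.65 km/s.

v = 39.6 km/s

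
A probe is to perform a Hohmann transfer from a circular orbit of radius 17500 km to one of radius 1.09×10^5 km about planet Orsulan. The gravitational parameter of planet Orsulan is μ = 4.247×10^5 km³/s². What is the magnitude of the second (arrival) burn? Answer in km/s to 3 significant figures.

Transfer-ellipse semi-major axis a_t = (r₁ + r₂)/2 = (17500 + 1.090×10^5)/2 = 63250 km.
On the circular orbit at r = 1.090×10^5 km, v_c = √(μ/r) = 1.9739 km/s.
Transfer-orbit speed at the same r (vis-viva, a = a_t): v_t = √[μ(2/r − 1/a_t)] = 1.0383 km/s.
Δv₂ = |v_t − v_c| = |1.0383 − 1.9739| = 0.9356 km/s.

Δv₂ = 0.936 km/s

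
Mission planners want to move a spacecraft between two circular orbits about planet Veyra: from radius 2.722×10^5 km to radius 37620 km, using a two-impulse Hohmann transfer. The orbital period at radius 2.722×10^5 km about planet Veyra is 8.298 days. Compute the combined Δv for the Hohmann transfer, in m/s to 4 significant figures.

Δv = 3299 m/s

From Kepler's third law T² = 4π²r³/μ at r = 2.722×10^5 km, T = 8.298 days = 8.298 × 86400 s = 7.169472×10^5 s: μ = 4π²r³/T² = 1.54899×10^6 km³/s².
Transfer-ellipse semi-major axis a_t = (r₁ + r₂)/2 = (2.722×10^5 + 37620)/2 = 1.5491×10^5 km.
At r₁ the circular-orbit speed is v₁ = √(μ/r₁) = 2.386 km/s.
On the transfer ellipse at r₁, v² = μ(2/r − 1/a) gives v_a = √[μ(2/r₁ − 1/a_t)] = 1.176 km/s.
First burn Δv₁ = |v_a − v₁| = 1.210 km/s.
At r₂, v₂ = √(μ/r₂) = 6.417 km/s.
Transfer-orbit speed at r₂: v_p = √[μ(2/r₂ − 1/a_t)] = 8.506 km/s.
Second burn Δv₂ = |v₂ − v_p| = 2.089 km/s.
Δv = Δv₁ + Δv₂ = 1.210 + 2.089 = 3.299 km/s.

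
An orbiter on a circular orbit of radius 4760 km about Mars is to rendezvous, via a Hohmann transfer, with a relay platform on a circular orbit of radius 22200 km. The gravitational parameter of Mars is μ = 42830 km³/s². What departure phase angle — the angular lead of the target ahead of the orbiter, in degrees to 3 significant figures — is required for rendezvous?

φ = 94.8°

Transfer-ellipse semi-major axis a_t = (r₁ + r₂)/2 = (4760 + 22200)/2 = 13480 km.
The half-period of the transfer ellipse is t = π√(a_t³/μ) = 23758 s.
The target's mean motion on its circular orbit is ω₂ = √(μ/r₂³) = 6.2567×10^-5 rad/s.
Angle swept by the target during transfer: ω₂·t = 1.4865 rad = 85.17°.
The orbiter traverses 180° on the transfer ellipse, so the target must lead by 180° − 85.17° = 94.8°.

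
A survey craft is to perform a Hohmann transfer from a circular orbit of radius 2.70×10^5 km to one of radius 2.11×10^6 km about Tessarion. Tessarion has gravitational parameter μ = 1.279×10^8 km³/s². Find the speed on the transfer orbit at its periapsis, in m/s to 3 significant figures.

v = 29000 m/s

The Hohmann ellipse has a_t = (r₁ + r₂)/2 = 1.190×10^6 km.
At periapsis, r = 2.700×10^5 km.
Vis-viva: v = √[μ(2/r − 1/a_t)] = √[1.279×10^8 × (2/2.700×10^5 − 1/1.190×10^6)] = 28.98 km/s.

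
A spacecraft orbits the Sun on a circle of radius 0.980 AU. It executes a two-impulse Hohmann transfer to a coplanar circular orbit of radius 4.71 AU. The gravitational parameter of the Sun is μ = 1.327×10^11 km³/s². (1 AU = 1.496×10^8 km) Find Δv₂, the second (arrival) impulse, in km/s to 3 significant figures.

In km: r₁ = 0.980 × 1.496×10^8 = 1.46608×10^8 km; r₂ = 4.71 × 1.496×10^8 = 7.04616×10^8 km.
The Hohmann ellipse has a_t = (r₁ + r₂)/2 = 4.25612×10^8 km.
Circular speed at r = 7.04616×10^8 km: v_c = √(μ/r) = 13.723 km/s.
Transfer-orbit speed at the same r (vis-viva, a = a_t): v_t = √[μ(2/r − 1/a_t)] = 8.0544 km/s.
Δv₂ = |v_t − v_c| = |8.0544 − 13.723| = 5.669 km/s.

Δv₂ = 5.67 km/s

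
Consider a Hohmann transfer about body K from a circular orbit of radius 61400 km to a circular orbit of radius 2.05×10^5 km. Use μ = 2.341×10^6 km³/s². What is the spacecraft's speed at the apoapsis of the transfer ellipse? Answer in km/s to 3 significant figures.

v = 2.29 km/s

The Hohmann ellipse has a_t = (r₁ + r₂)/2 = 1.332×10^5 km.
At apoapsis, r = 2.050×10^5 km.
Vis-viva: v = √[μ(2/r − 1/a_t)] = √[2.341×10^6 × (2/2.050×10^5 − 1/1.332×10^5)] = 2.294 km/s.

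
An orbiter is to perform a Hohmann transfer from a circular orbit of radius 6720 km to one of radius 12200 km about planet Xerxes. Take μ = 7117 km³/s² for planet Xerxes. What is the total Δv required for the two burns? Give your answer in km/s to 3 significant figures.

Δv = 0.260 km/s

The Hohmann ellipse has a_t = (r₁ + r₂)/2 = 9460 km.
At r₁ the circular-orbit speed is v₁ = √(μ/r₁) = 1.0291 km/s.
Transfer-orbit speed at r₁ (vis-viva): v_p = √[μ(2/r₁ − 1/a_t)] = 1.1687 km/s.
First burn Δv₁ = |v_p − v₁| = 0.1396 km/s.
Circular speed at r₂: v₂ = √(μ/r₂) = 0.76378 km/s.
Transfer-orbit speed at r₂: v_a = √[μ(2/r₂ − 1/a_t)] = 0.64374 km/s.
Second burn Δv₂ = |v₂ − v_a| = 0.1200 km/s.
Total Δv = Δv₁ + Δv₂ = 0.2596 km/s.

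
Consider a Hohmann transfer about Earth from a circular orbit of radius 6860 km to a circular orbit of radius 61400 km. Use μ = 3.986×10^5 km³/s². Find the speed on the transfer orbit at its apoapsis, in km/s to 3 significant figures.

Transfer-ellipse semi-major axis a_t = (r₁ + r₂)/2 = (6860 + 61400)/2 = 34130 km.
At apoapsis, r = 61400 km.
Applying v² = μ(2/r − 1/a_t): v = 1.142 km/s.

v = 1.14 km/s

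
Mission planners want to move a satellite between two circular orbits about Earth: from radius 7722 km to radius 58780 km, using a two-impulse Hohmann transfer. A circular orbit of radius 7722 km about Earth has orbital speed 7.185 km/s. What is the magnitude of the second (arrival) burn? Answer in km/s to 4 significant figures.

Δv₂ = 1.349 km/s

From the circular-orbit relation v² = μ/r at r = 7722 km: μ = v²r = (7.185)² × 7722 = 3.98642×10^5 km³/s².
Transfer-ellipse semi-major axis a_t = (r₁ + r₂)/2 = (7722 + 58780)/2 = 33251 km.
Circular speed at r = 58780 km: v_c = √(μ/r) = 2.604 km/s.
Transfer-orbit speed at the same r (vis-viva, a = a_t): v_t = √[μ(2/r − 1/a_t)] = 1.255 km/s.
Δv₂ = |v_t − v_c| = |1.255 − 2.604| = 1.349 km/s.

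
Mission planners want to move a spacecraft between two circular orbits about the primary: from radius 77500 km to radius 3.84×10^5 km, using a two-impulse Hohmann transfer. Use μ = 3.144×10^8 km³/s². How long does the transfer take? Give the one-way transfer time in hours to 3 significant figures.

Transfer-ellipse semi-major axis a_t = (r₁ + r₂)/2 = (77500 + 3.840×10^5)/2 = 2.3075×10^5 km.
Transfer time t = π√(a_t³/μ) = π√((2.3075×10^5)³ / 3.144×10^8) = 19640 s.
Converting: 19640 s ÷ 3600 s/hour = 5.46 hours.

t = 5.46 hours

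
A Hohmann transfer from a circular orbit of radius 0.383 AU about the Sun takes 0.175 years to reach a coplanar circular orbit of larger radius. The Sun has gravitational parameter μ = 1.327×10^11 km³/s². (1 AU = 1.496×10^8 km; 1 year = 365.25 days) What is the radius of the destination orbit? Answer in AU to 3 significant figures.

r₂ = 0.610 AU

In km: r₁ = 0.383 × 1.496×10^8 = 5.72968×10^7 km.
Transfer time t = 0.175 years × 365.25 × 86400 s = 5.52258×10^6 s, and t = π√(a_t³/μ).
So a_t = (μ t²/π²)^(1/3) = (1.327×10^11 × (5.52258×10^6)² / π²)^(1/3) = 7.4294×10^7 km.
Since a_t = (r₁ + r₂)/2, r₂ = 2a_t − r₁ = 2×7.4294×10^7 − 5.72968×10^7 = 9.12912×10^7 km.
In AU: r₂ = 9.12912×10^7 / 1.496×10^8 = 0.610 AU.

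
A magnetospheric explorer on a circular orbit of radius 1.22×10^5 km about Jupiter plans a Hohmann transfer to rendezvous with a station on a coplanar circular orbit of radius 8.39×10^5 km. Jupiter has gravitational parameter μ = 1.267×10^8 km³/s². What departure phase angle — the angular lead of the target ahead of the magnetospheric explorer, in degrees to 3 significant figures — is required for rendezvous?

φ = 102°

The Hohmann ellipse has a_t = (r₁ + r₂)/2 = 4.805×10^5 km.
Transfer time t = π√(a_t³/μ) = 92961 s.
Target angular speed ω₂ = √(μ/r₂³) = 1.4647×10^-5 rad/s.
Angle swept by the target during transfer: ω₂·t = 1.3616 rad = 78.01°.
The magnetospheric explorer traverses 180° on the transfer ellipse, so the target must lead by 180° − 78.01° = 102°.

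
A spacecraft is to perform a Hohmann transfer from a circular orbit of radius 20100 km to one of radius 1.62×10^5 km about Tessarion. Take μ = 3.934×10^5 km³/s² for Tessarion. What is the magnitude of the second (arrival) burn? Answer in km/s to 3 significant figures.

Δv₂ = 0.826 km/s

Semi-major axis of the transfer orbit: a_t = (20100 + 1.620×10^5)/2 = 91050 km.
On the circular orbit at r = 1.620×10^5 km, v_c = √(μ/r) = 1.558331 km/s.
Vis-viva on the transfer ellipse at r = 1.620×10^5 km gives v_t = √[μ(2/r − 1/a_t)] = 0.7321798 km/s.
Δv₂ = |v_t − v_c| = |0.7321798 − 1.558331| = 0.8262 km/s.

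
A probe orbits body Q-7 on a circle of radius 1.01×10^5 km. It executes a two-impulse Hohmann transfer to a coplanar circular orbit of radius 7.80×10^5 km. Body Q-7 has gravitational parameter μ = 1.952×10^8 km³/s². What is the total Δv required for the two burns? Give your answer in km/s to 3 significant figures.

Δv = 22.8 km/s

Transfer-ellipse semi-major axis a_t = (r₁ + r₂)/2 = (1.010×10^5 + 7.800×10^5)/2 = 4.405×10^5 km.
Circular speed at r₁: v₁ = √(μ/r₁) = √(1.952×10^8/1.010×10^5) = 43.962 km/s.
On the transfer ellipse at r₁, vis-viva gives v_p = √[μ(2/r₁ − 1/a_t)] = 58.500 km/s.
First burn Δv₁ = |v_p − v₁| = 14.538 km/s.
Circular speed at r₂: v₂ = √(μ/r₂) = 15.8195 km/s.
Transfer-orbit speed at r₂: v_a = √[μ(2/r₂ − 1/a_t)] = 7.57496 km/s.
Second burn Δv₂ = |v₂ − v_a| = 8.2445 km/s.
Δv = Δv₁ + Δv₂ = 14.538 + 8.2445 = 22.78 km/s.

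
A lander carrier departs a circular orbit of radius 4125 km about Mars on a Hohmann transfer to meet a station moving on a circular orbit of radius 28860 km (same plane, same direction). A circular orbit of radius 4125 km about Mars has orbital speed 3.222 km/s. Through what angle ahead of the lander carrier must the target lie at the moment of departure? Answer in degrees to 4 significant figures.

φ = 102.2°

From the circular-orbit relation v² = μ/r at r = 4125 km: μ = v²r = (3.222)² × 4125 = 42822.8 km³/s².
Semi-major axis of the transfer orbit: a_t = (4125 + 28860)/2 = 16492.5 km.
The half-period of the transfer ellipse is t = π√(a_t³/μ) = 32155 s.
The target's mean motion on its circular orbit is ω₂ = √(μ/r₂³) = 4.2208×10^-5 rad/s.
Angle swept by the target during transfer: ω₂·t = 1.3572 rad = 77.76°.
The lander carrier traverses 180° on the transfer ellipse, so the target must lead by 180° − 77.76° = 102.2°.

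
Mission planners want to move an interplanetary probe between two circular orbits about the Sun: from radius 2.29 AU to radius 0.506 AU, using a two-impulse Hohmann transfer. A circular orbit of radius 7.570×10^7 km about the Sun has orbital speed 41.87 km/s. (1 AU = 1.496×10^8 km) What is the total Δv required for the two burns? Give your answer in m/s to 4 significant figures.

From the circular-orbit relation v² = μ/r at r = 7.570×10^7 km: μ = v²r = (41.87)² × 7.570×10^7 = 1.32709×10^11 km³/s².
In km: r₁ = 2.29 × 1.496×10^8 = 3.42584×10^8 km; r₂ = 0.506 × 1.496×10^8 = 7.56976×10^7 km.
The Hohmann ellipse has a_t = (r₁ + r₂)/2 = 2.091408×10^8 km.
Circular speed at r₁: v₁ = √(μ/r₁) = √(1.32709×10^11/3.42584×10^8) = 19.682 km/s.
On the transfer ellipse at r₁, vis-viva equation gives v_a = √[μ(2/r₁ − 1/a_t)] = 11.841 km/s.
First burn Δv₁ = |v_a − v₁| = 7.841 km/s.
Circular speed at r₂: v₂ = √(μ/r₂) = 41.87 km/s.
Transfer-orbit speed at r₂: v_p = √[μ(2/r₂ − 1/a_t)] = 53.59 km/s.
Second burn Δv₂ = |v₂ − v_p| = 11.72 km/s.
Total Δv = Δv₁ + Δv₂ = 19.56 km/s.

Δv = 19560 m/s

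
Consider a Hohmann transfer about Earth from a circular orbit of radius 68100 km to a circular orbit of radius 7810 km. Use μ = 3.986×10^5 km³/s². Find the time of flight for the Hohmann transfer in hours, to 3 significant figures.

Semi-major axis of the transfer orbit: a_t = (68100 + 7810)/2 = 37955 km.
By Kepler's third law the transfer-orbit period is T = 2π√(a_t³/μ), so t = T/2 = 36790 s.
Converting: 36790 s ÷ 3600 s/hour = 10.2 hours.

t = 10.2 hours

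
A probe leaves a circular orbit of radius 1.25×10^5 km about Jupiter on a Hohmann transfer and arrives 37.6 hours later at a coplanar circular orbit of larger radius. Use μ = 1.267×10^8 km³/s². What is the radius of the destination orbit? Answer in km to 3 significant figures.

r₂ = 1.11×10^6 km

Transfer time t = 37.6 hours = 1.3536×10^5 s, and t = π√(a_t³/μ).
So a_t = (μ t²/π²)^(1/3) = (1.267×10^8 × (1.3536×10^5)² / π²)^(1/3) = 6.1729×10^5 km.
Since a_t = (r₁ + r₂)/2, r₂ = 2a_t − r₁ = 2×6.1729×10^5 − 1.250×10^5 = 1.10958×10^6 km.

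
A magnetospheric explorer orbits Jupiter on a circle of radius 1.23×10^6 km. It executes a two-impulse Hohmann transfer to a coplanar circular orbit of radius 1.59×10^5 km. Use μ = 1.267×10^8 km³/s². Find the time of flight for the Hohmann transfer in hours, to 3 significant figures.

The Hohmann ellipse has a_t = (r₁ + r₂)/2 = 6.945×10^5 km.
By Kepler's third law the transfer-orbit period is T = 2π√(a_t³/μ), so t = T/2 = 1.615×10^5 s.
Converting: 1.615×10^5 s ÷ 3600 s/hour = 44.9 hours.

t = 44.9 hours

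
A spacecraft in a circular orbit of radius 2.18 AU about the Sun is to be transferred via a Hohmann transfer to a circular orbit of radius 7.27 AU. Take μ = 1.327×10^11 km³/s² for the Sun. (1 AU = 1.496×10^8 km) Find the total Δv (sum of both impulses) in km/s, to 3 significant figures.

Δv = 8.39 km/s

In km: r₁ = 2.18 × 1.496×10^8 = 3.26128×10^8 km; r₂ = 7.27 × 1.496×10^8 = 1.087592×10^9 km.
Semi-major axis of the transfer orbit: a_t = (3.26128×10^8 + 1.087592×10^9)/2 = 7.0686×10^8 km.
Circular speed at r₁: v₁ = √(μ/r₁) = √(1.327×10^11/3.26128×10^8) = 20.17 km/s.
Transfer-orbit speed at r₁ (vis-viva equation): v_p = √[μ(2/r₁ − 1/a_t)] = 25.02 km/s.
First burn Δv₁ = |v_p − v₁| = 4.850 km/s.
At r₂, v₂ = √(μ/r₂) = 11.046 km/s.
Transfer-orbit speed at r₂: v_a = √[μ(2/r₂ − 1/a_t)] = 7.5029 km/s.
Second burn Δv₂ = |v₂ − v_a| = 3.543 km/s.
Total Δv = Δv₁ + Δv₂ = 8.393 km/s.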